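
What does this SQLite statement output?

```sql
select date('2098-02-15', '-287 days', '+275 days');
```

2098-02-03

Applying '-287 days' to 2098-02-15: counting 287 days back gives 2097-05-04.
Applying '+275 days' to 2097-05-04: counting 275 days forward gives 2098-02-03.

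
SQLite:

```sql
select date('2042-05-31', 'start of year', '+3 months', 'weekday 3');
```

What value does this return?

2042-04-02

`start of year` rewinds 2042-05-31 to 2042-01-01.
Adding +3 months to 2042-01-01 gives 2042-04-01.
`weekday 3` advances to the next Wednesday; 2042-04-01 is a Tuesday, so it moves forward to 2042-04-02.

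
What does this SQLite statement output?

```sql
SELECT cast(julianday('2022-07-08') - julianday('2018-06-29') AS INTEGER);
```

1 day remains in June 2018 after the 29th (30 − 29).
Full months from July 2018 through June 2022 contribute their day counts.
Then 8 days into July 2022.
Total: 1 + 31 + 31 + 30 + 31 + 30 + 31 + 31 + 28 + 31 + 30 + 31 + 30 + 31 + 31 + 30 + 31 + 30 + 31 + 31 + 29 + 31 + 30 + 31 + 30 + 31 + 31 + 30 + 31 + 30 + 31 + 31 + 28 + 31 + 30 + 31 + 30 + 31 + 31 + 30 + 31 + 30 + 31 + 31 + 28 + 31 + 30 + 31 + 30 + 8 = 1470.

1470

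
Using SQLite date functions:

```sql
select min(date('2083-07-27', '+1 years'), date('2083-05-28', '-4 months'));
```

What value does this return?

2083-01-28

date('2083-07-27', '+1 years') → 2084-07-27.
date('2083-05-28', '-4 months') → 2083-01-28.
Earlier of the two is 2083-01-28.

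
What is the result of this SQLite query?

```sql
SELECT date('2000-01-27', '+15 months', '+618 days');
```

Adding +15 months to 2000-01-27 gives 2001-04-27.
Applying '+618 days' to 2001-04-27: counting 618 days forward gives 2003-01-05.

2003-01-05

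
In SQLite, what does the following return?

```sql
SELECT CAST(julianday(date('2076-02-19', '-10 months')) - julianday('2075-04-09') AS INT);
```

10

Adding -10 months to 2076-02-19 gives 2075-04-19.
Both dates are in April 2075: 19 − 9 = 10.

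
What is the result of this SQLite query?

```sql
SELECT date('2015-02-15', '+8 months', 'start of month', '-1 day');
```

2015-09-30

Adding +8 months to 2015-02-15 gives 2015-10-15.
`start of month` rewinds 2015-10-15 to 2015-10-01.
Going back 1 day from 2015-10-01 reaches 2015-09-30 (last day of September, 30 days).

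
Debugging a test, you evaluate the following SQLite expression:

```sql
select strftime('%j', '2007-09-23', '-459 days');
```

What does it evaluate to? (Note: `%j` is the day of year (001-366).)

First apply '-459 days': 2007-09-23 → 2006-06-21.
Day-of-year for 2006-06-21: days since 2006-01-01 inclusive = 172, zero-padded to 172.

172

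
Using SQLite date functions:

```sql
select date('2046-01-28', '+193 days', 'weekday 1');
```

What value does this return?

2046-08-13

Applying '+193 days' to 2046-01-28: counting 193 days forward gives 2046-08-09.
`weekday 1` advances to the next Monday; 2046-08-09 is a Thursday, so it moves forward to 2046-08-13.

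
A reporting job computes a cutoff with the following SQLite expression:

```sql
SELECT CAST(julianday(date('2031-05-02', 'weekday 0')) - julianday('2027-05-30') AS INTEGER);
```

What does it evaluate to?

`weekday 0` advances to the next Sunday; 2031-05-02 is a Friday, so it moves forward to 2031-05-04.
1 day remains in May 2027 after the 30th (31 − 30).
Full months from June 2027 through April 2031 contribute their day counts.
Then 4 days into May 2031.
Total: 1 + 30 + 31 + 31 + 30 + 31 + 30 + 31 + 31 + 29 + 31 + 30 + 31 + 30 + 31 + 31 + 30 + 31 + 30 + 31 + 31 + 28 + 31 + 30 + 31 + 30 + 31 + 31 + 30 + 31 + 30 + 31 + 31 + 28 + 31 + 30 + 31 + 30 + 31 + 31 + 30 + 31 + 30 + 31 + 31 + 28 + 31 + 30 + 4 = 1435.

1435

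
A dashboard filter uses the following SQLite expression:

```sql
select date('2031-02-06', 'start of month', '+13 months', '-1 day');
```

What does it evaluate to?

2032-02-29

`start of month` rewinds 2031-02-06 to 2031-02-01.
Adding +13 months to 2031-02-01 gives 2032-03-01.
Going back 1 day from 2032-03-01 reaches 2032-02-29 (last day of February, 29 days).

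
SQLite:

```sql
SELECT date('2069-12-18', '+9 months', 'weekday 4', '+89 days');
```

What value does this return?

Adding +9 months to 2069-12-18 gives 2070-09-18.
`weekday 4` advances to the next Thursday; 2070-09-18 is already a Thursday, so it stays at 2070-09-18.
Applying '+89 days' to 2070-09-18: counting 89 days forward gives 2070-12-16.

2070-12-16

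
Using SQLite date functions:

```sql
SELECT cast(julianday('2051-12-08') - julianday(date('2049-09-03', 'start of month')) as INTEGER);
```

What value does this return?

`start of month` rewinds 2049-09-03 to 2049-09-01.
29 days remain in September 2049 after the 1st (30 − 1).
Full months from October 2049 through November 2051 contribute their day counts.
Then 8 days into December 2051.
Total: 29 + 31 + 30 + 31 + 31 + 28 + 31 + 30 + 31 + 30 + 31 + 31 + 30 + 31 + 30 + 31 + 31 + 28 + 31 + 30 + 31 + 30 + 31 + 31 + 30 + 31 + 30 + 8 = 828.

828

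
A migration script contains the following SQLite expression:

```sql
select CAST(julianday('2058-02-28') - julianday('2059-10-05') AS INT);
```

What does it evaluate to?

0 days remain in February 2058 after the 28th (28 − 28).
Full months from March 2058 through September 2059 contribute their day counts.
Then 5 days into October 2059.
Total: 0 + 31 + 30 + 31 + 30 + 31 + 31 + 30 + 31 + 30 + 31 + 31 + 28 + 31 + 30 + 31 + 30 + 31 + 31 + 30 + 5 = 584.
The subtraction is earlier − later, so the result is −584 → -584.

-584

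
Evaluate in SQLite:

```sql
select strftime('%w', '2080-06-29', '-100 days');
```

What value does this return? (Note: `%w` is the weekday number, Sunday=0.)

First apply '-100 days': 2080-06-29 → 2080-03-21.
2080-03-21 is a Thursday; with Sunday=0 that is 4.

4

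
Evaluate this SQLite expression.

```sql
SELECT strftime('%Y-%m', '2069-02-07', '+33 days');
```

First apply '+33 days': 2069-02-07 → 2069-03-12.
`%Y-%m` extracts the year-month: 2069-03.

2069-03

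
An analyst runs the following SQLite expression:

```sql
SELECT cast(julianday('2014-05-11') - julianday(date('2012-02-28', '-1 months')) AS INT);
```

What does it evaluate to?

834

Adding -1 month to 2012-02-28 gives 2012-01-28.
3 days remain in January 2012 after the 28th (31 − 28).
Full months from February 2012 through April 2014 contribute their day counts.
Then 11 days into May 2014.
Total: 3 + 29 + 31 + 30 + 31 + 30 + 31 + 31 + 30 + 31 + 30 + 31 + 31 + 28 + 31 + 30 + 31 + 30 + 31 + 31 + 30 + 31 + 30 + 31 + 31 + 28 + 31 + 30 + 11 = 834.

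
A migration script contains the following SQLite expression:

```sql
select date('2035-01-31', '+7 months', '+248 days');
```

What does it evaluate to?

2036-05-05

Adding +7 months to 2035-01-31 gives 2035-08-31.
Applying '+248 days' to 2035-08-31: counting 248 days forward gives 2036-05-05.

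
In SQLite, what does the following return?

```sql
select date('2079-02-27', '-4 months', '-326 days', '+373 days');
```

Adding -4 months to 2079-02-27 gives 2078-10-27.
Applying '-326 days' to 2078-10-27: counting 326 days back gives 2077-12-05.
Applying '+373 days' to 2077-12-05: counting 373 days forward gives 2078-12-13.

2078-12-13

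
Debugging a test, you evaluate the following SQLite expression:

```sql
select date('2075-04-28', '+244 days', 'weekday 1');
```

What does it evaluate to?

2075-12-30

Applying '+244 days' to 2075-04-28: counting 244 days forward gives 2075-12-28.
`weekday 1` advances to the next Monday; 2075-12-28 is a Saturday, so it moves forward to 2075-12-30.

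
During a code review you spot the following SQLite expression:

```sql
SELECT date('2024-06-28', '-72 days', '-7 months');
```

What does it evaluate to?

Applying '-72 days' to 2024-06-28: counting 72 days back gives 2024-04-17.
Adding -7 months to 2024-04-17 gives 2023-09-17.

2023-09-17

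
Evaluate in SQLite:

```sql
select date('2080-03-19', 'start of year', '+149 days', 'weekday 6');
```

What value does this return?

`start of year` rewinds 2080-03-19 to 2080-01-01.
Applying '+149 days' to 2080-01-01: counting 149 days forward gives 2080-05-29.
`weekday 6` advances to the next Saturday; 2080-05-29 is a Wednesday, so it moves forward to 2080-06-01.

2080-06-01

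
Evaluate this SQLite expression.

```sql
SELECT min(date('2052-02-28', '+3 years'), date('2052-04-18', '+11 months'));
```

date('2052-02-28', '+3 years') → 2055-02-28.
date('2052-04-18', '+11 months') → 2053-03-18.
Earlier of the two is 2053-03-18.

2053-03-18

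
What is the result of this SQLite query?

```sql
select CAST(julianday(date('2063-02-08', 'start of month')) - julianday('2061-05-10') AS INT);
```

632

`start of month` rewinds 2063-02-08 to 2063-02-01.
21 days remain in May 2061 after the 10th (31 − 10).
Full months from June 2061 through January 2063 contribute their day counts.
Then 1 day into February 2063.
Total: 21 + 30 + 31 + 31 + 30 + 31 + 30 + 31 + 31 + 28 + 31 + 30 + 31 + 30 + 31 + 31 + 30 + 31 + 30 + 31 + 31 + 1 = 632.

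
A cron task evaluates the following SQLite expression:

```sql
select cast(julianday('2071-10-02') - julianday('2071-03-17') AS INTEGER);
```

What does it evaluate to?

199

14 days remain in March 2071 after the 17th (31 − 17).
Full months from April 2071 through September 2071 contribute their day counts.
Then 2 days into October 2071.
Total: 14 + 30 + 31 + 30 + 31 + 31 + 30 + 2 = 199.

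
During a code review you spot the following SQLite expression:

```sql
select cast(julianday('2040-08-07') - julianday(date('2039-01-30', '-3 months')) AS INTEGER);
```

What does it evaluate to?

647

Adding -3 months to 2039-01-30 gives 2038-10-30.
1 day remains in October 2038 after the 30th (31 − 30).
Full months from November 2038 through July 2040 contribute their day counts.
Then 7 days into August 2040.
Total: 1 + 30 + 31 + 31 + 28 + 31 + 30 + 31 + 30 + 31 + 31 + 30 + 31 + 30 + 31 + 31 + 29 + 31 + 30 + 31 + 30 + 31 + 7 = 647.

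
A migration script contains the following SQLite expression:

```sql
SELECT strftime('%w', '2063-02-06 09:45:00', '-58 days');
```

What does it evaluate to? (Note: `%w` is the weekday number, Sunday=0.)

First apply '-58 days': 2063-02-06 09:45:00 → 2062-12-10 09:45:00.
2062-12-10 is a Sunday; with Sunday=0 that is 0.

0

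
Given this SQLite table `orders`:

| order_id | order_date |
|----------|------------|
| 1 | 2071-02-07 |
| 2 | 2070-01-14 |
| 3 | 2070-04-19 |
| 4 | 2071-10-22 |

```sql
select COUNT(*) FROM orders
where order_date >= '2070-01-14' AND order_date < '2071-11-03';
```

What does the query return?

4

Rows in [2070-01-14, 2071-11-03): 2071-02-07, 2070-01-14, 2070-04-19, 2071-10-22 → 4 rows.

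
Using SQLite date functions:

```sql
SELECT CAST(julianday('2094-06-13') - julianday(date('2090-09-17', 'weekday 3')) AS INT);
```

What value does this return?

`weekday 3` advances to the next Wednesday; 2090-09-17 is a Sunday, so it moves forward to 2090-09-20.
10 days remain in September 2090 after the 20th (30 − 20).
Full months from October 2090 through May 2094 contribute their day counts.
Then 13 days into June 2094.
Total: 10 + 31 + 30 + 31 + 31 + 28 + 31 + 30 + 31 + 30 + 31 + 31 + 30 + 31 + 30 + 31 + 31 + 29 + 31 + 30 + 31 + 30 + 31 + 31 + 30 + 31 + 30 + 31 + 31 + 28 + 31 + 30 + 31 + 30 + 31 + 31 + 30 + 31 + 30 + 31 + 31 + 28 + 31 + 30 + 31 + 13 = 1362.

1362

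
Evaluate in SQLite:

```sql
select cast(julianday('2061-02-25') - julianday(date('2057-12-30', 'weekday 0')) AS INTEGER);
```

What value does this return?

`weekday 0` advances to the next Sunday; 2057-12-30 is already a Sunday, so it stays at 2057-12-30.
1 day remains in December 2057 after the 30th (31 − 30).
Full months from January 2058 through January 2061 contribute their day counts.
Then 25 days into February 2061.
Total: 1 + 31 + 28 + 31 + 30 + 31 + 30 + 31 + 31 + 30 + 31 + 30 + 31 + 31 + 28 + 31 + 30 + 31 + 30 + 31 + 31 + 30 + 31 + 30 + 31 + 31 + 29 + 31 + 30 + 31 + 30 + 31 + 31 + 30 + 31 + 30 + 31 + 31 + 25 = 1153.

1153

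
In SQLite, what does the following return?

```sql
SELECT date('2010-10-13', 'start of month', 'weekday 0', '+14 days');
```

`start of month` rewinds 2010-10-13 to 2010-10-01.
`weekday 0` advances to the next Sunday; 2010-10-01 is a Friday, so it moves forward to 2010-10-03.
Advancing 14 more days within October lands on 2010-10-17.

2010-10-17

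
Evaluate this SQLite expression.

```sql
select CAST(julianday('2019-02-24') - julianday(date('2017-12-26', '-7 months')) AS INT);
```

Adding -7 months to 2017-12-26 gives 2017-05-26.
5 days remain in May 2017 after the 26th (31 − 26).
Full months from June 2017 through January 2019 contribute their day counts.
Then 24 days into February 2019.
Total: 5 + 30 + 31 + 31 + 30 + 31 + 30 + 31 + 31 + 28 + 31 + 30 + 31 + 30 + 31 + 31 + 30 + 31 + 30 + 31 + 31 + 24 = 639.

639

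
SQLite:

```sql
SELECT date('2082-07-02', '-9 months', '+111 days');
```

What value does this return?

Adding -9 months to 2082-07-02 gives 2081-10-02.
Applying '+111 days' to 2081-10-02: counting 111 days forward gives 2082-01-21.

2082-01-21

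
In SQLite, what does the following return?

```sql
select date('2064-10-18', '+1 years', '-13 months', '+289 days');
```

2065-07-04

Adding +1 year to 2064-10-18 gives 2065-10-18.
Adding -13 months to 2065-10-18 gives 2064-09-18.
Applying '+289 days' to 2064-09-18: counting 289 days forward gives 2065-07-04.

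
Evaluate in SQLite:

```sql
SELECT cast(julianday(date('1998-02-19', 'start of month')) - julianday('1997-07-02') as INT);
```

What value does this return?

`start of month` rewinds 1998-02-19 to 1998-02-01.
29 days remain in July 1997 after the 2nd (31 − 2).
Full months from August 1997 through January 1998 contribute their day counts.
Then 1 day into February 1998.
Total: 29 + 31 + 30 + 31 + 30 + 31 + 31 + 1 = 214.

214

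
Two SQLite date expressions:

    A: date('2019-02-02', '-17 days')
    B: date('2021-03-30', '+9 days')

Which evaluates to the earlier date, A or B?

A = 2019-01-16.
B = 2021-04-08.
A is earlier.

A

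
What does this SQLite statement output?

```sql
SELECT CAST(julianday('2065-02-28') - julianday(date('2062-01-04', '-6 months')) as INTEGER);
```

Adding -6 months to 2062-01-04 gives 2061-07-04.
27 days remain in July 2061 after the 4th (31 − 4).
Full months from August 2061 through January 2065 contribute their day counts.
Then 28 days into February 2065.
Total: 27 + 31 + 30 + 31 + 30 + 31 + 31 + 28 + 31 + 30 + 31 + 30 + 31 + 31 + 30 + 31 + 30 + 31 + 31 + 28 + 31 + 30 + 31 + 30 + 31 + 31 + 30 + 31 + 30 + 31 + 31 + 29 + 31 + 30 + 31 + 30 + 31 + 31 + 30 + 31 + 30 + 31 + 31 + 28 = 1335.

1335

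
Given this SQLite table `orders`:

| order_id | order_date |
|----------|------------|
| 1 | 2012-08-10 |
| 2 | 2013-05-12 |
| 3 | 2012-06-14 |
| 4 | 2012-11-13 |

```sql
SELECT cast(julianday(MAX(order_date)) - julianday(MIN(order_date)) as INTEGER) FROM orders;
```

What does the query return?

MIN = 2012-06-14, MAX = 2013-05-12.
16 days remain in June 2012 after the 14th (30 − 14).
Full months from July 2012 through April 2013 contribute their day counts.
Then 12 days into May 2013.
Total: 16 + 31 + 31 + 30 + 31 + 30 + 31 + 31 + 28 + 31 + 30 + 12 = 332.

332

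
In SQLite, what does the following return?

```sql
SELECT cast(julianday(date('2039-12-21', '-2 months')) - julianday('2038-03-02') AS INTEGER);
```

598

Adding -2 months to 2039-12-21 gives 2039-10-21.
29 days remain in March 2038 after the 2nd (31 − 2).
Full months from April 2038 through September 2039 contribute their day counts.
Then 21 days into October 2039.
Total: 29 + 30 + 31 + 30 + 31 + 31 + 30 + 31 + 30 + 31 + 31 + 28 + 31 + 30 + 31 + 30 + 31 + 31 + 30 + 21 = 598.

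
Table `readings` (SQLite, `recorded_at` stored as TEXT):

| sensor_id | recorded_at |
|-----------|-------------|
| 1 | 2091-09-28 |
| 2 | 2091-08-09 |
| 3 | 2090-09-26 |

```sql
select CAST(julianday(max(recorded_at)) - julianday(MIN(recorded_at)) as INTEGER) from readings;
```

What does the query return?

MIN = 2090-09-26, MAX = 2091-09-28.
4 days remain in September 2090 after the 26th (30 − 26).
Full months from October 2090 through August 2091 contribute their day counts.
Then 28 days into September 2091.
Total: 4 + 31 + 30 + 31 + 31 + 28 + 31 + 30 + 31 + 30 + 31 + 31 + 28 = 367.

367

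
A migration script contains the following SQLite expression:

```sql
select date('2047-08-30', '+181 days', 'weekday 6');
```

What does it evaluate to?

2048-02-29

Applying '+181 days' to 2047-08-30: counting 181 days forward gives 2048-02-27.
`weekday 6` advances to the next Saturday; 2048-02-27 is a Thursday, so it moves forward to 2048-02-29.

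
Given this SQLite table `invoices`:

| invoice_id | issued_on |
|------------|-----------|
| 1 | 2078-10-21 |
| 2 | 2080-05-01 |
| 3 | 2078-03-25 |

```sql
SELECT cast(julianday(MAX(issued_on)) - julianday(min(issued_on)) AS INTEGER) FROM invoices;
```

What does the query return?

768

MIN = 2078-03-25, MAX = 2080-05-01.
6 days remain in March 2078 after the 25th (31 − 25).
Full months from April 2078 through April 2080 contribute their day counts.
Then 1 day into May 2080.
Total: 6 + 30 + 31 + 30 + 31 + 31 + 30 + 31 + 30 + 31 + 31 + 28 + 31 + 30 + 31 + 30 + 31 + 31 + 30 + 31 + 30 + 31 + 31 + 29 + 31 + 30 + 1 = 768.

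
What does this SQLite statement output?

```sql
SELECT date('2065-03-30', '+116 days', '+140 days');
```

Applying '+116 days' to 2065-03-30: counting 116 days forward gives 2065-07-24.
Applying '+140 days' to 2065-07-24: counting 140 days forward gives 2065-12-11.

2065-12-11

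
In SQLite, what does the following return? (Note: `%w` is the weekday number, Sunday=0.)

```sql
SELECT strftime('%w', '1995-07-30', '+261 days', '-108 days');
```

6

First apply '+261 days', '-108 days': 1995-07-30 → 1995-12-30.
1995-12-30 is a Saturday; with Sunday=0 that is 6.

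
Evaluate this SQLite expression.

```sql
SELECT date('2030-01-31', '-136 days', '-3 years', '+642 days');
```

2028-06-20

Applying '-136 days' to 2030-01-31: counting 136 days back gives 2029-09-17.
Adding -3 years to 2029-09-17 gives 2026-09-17.
Applying '+642 days' to 2026-09-17: counting 642 days forward gives 2028-06-20.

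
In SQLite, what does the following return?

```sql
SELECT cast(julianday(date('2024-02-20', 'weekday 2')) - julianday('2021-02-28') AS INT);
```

`weekday 2` advances to the next Tuesday; 2024-02-20 is already a Tuesday, so it stays at 2024-02-20.
0 days remain in February 2021 after the 28th (28 − 28).
Full months from March 2021 through January 2024 contribute their day counts.
Then 20 days into February 2024.
Total: 0 + 31 + 30 + 31 + 30 + 31 + 31 + 30 + 31 + 30 + 31 + 31 + 28 + 31 + 30 + 31 + 30 + 31 + 31 + 30 + 31 + 30 + 31 + 31 + 28 + 31 + 30 + 31 + 30 + 31 + 31 + 30 + 31 + 30 + 31 + 31 + 20 = 1087.

1087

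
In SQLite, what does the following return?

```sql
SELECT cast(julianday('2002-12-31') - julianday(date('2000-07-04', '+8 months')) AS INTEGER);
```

Adding +8 months to 2000-07-04 gives 2001-03-04.
27 days remain in March 2001 after the 4th (31 − 4).
Full months from April 2001 through November 2002 contribute their day counts.
Then 31 days into December 2002.
Total: 27 + 30 + 31 + 30 + 31 + 31 + 30 + 31 + 30 + 31 + 31 + 28 + 31 + 30 + 31 + 30 + 31 + 31 + 30 + 31 + 30 + 31 = 667.

667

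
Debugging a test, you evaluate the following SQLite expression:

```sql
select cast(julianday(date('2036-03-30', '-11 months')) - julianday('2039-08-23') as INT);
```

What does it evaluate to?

-1576

Adding -11 months to 2036-03-30 gives 2035-04-30.
0 days remain in April 2035 after the 30th (30 − 30).
Full months from May 2035 through July 2039 contribute their day counts.
Then 23 days into August 2039.
Total: 0 + 31 + 30 + 31 + 31 + 30 + 31 + 30 + 31 + 31 + 29 + 31 + 30 + 31 + 30 + 31 + 31 + 30 + 31 + 30 + 31 + 31 + 28 + 31 + 30 + 31 + 30 + 31 + 31 + 30 + 31 + 30 + 31 + 31 + 28 + 31 + 30 + 31 + 30 + 31 + 31 + 30 + 31 + 30 + 31 + 31 + 28 + 31 + 30 + 31 + 30 + 31 + 23 = 1576.
The subtraction is earlier − later, so the result is −1576 → -1576.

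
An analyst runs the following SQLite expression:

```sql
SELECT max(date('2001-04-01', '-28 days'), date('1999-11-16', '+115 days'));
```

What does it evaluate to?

date('2001-04-01', '-28 days') → 2001-03-04.
date('1999-11-16', '+115 days') → 2000-03-10.
Later of the two is 2001-03-04.

2001-03-04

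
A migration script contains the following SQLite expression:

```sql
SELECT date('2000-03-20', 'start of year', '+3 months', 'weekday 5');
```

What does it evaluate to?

2000-04-07

`start of year` rewinds 2000-03-20 to 2000-01-01.
Adding +3 months to 2000-01-01 gives 2000-04-01.
`weekday 5` advances to the next Friday; 2000-04-01 is a Saturday, so it moves forward to 2000-04-07.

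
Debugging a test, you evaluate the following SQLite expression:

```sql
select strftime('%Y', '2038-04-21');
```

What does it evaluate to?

2038

`%Y` extracts the 4-digit year: 2038.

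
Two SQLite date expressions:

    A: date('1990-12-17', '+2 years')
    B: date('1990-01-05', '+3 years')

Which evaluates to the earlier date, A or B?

A

A = 1992-12-17.
B = 1993-01-05.
A is earlier.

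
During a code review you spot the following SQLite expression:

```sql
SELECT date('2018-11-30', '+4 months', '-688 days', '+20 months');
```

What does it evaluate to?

Adding +4 months to 2018-11-30 gives 2019-03-30.
Applying '-688 days' to 2019-03-30: counting 688 days back gives 2017-05-11.
Adding +20 months to 2017-05-11 gives 2019-01-11.

2019-01-11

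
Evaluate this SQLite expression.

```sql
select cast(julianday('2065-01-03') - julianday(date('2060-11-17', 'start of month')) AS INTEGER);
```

1524

`start of month` rewinds 2060-11-17 to 2060-11-01.
29 days remain in November 2060 after the 1st (30 − 1).
Full months from December 2060 through December 2064 contribute their day counts.
Then 3 days into January 2065.
Total: 29 + 31 + 31 + 28 + 31 + 30 + 31 + 30 + 31 + 31 + 30 + 31 + 30 + 31 + 31 + 28 + 31 + 30 + 31 + 30 + 31 + 31 + 30 + 31 + 30 + 31 + 31 + 28 + 31 + 30 + 31 + 30 + 31 + 31 + 30 + 31 + 30 + 31 + 31 + 29 + 31 + 30 + 31 + 30 + 31 + 31 + 30 + 31 + 30 + 31 + 3 = 1524.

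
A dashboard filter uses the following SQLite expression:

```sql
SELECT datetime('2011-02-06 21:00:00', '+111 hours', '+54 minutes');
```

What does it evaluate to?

2011-02-11 12:54:00

+111 hours from 2011-02-06 21:00:00 is 2011-02-11 12:00:00 (crosses midnight).
+54 minutes from 2011-02-11 12:00:00 is 2011-02-11 12:54:00.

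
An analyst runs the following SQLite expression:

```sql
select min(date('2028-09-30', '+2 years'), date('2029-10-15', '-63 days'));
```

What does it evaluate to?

2029-08-13

date('2028-09-30', '+2 years') → 2030-09-30.
date('2029-10-15', '-63 days') → 2029-08-13.
Earlier of the two is 2029-08-13.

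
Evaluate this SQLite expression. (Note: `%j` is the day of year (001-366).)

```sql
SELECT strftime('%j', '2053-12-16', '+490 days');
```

First apply '+490 days': 2053-12-16 → 2055-04-20.
Day-of-year for 2055-04-20: days since 2055-01-01 inclusive = 110, zero-padded to 110.

110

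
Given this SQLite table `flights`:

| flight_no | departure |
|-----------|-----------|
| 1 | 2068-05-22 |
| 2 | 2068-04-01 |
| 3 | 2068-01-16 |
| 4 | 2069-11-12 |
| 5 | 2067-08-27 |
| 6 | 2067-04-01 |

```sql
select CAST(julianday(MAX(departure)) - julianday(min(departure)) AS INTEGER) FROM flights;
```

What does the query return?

MIN = 2067-04-01, MAX = 2069-11-12.
29 days remain in April 2067 after the 1st (30 − 1).
Full months from May 2067 through October 2069 contribute their day counts.
Then 12 days into November 2069.
Total: 29 + 31 + 30 + 31 + 31 + 30 + 31 + 30 + 31 + 31 + 29 + 31 + 30 + 31 + 30 + 31 + 31 + 30 + 31 + 30 + 31 + 31 + 28 + 31 + 30 + 31 + 30 + 31 + 31 + 30 + 31 + 12 = 956.

956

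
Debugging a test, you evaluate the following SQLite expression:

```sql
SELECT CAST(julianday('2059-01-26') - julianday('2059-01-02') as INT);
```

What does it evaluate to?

Both dates are in January 2059: 26 − 2 = 24.

24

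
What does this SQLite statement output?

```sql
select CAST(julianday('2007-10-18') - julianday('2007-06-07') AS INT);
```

133

23 days remain in June 2007 after the 7th (30 − 7).
July 2007: 31 days.
August 2007: 31 days.
September 2007: 30 days.
Then 18 days into October 2007.
Total: 23 + 31 + 31 + 30 + 18 = 133.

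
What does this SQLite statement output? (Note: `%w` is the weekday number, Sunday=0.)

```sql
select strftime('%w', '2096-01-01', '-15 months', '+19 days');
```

3

First apply '-15 months', '+19 days': 2096-01-01 → 2094-10-20.
2094-10-20 is a Wednesday; with Sunday=0 that is 3.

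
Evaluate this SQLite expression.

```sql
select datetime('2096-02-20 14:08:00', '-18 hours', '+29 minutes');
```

2096-02-19 20:37:00

-18 hours from 2096-02-20 14:08:00 is 2096-02-19 20:08:00 (crosses midnight).
+29 minutes from 2096-02-19 20:08:00 is 2096-02-19 20:37:00.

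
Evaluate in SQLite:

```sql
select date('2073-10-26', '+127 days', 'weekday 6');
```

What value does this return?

Applying '+127 days' to 2073-10-26: counting 127 days forward gives 2074-03-02.
`weekday 6` advances to the next Saturday; 2074-03-02 is a Friday, so it moves forward to 2074-03-03.

2074-03-03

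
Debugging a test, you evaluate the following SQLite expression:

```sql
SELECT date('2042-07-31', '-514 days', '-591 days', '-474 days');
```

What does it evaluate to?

Applying '-514 days' to 2042-07-31: counting 514 days back gives 2041-03-04.
Applying '-591 days' to 2041-03-04: counting 591 days back gives 2039-07-22.
Applying '-474 days' to 2039-07-22: counting 474 days back gives 2038-04-04.

2038-04-04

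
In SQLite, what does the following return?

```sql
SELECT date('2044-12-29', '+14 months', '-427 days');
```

2044-12-29

Adding +14 months to 2044-12-29 targets 2046-02-29. February 2046 has only 28 days, so SQLite normalizes the 1-day overflow forward to 2046-03-01.
Applying '-427 days' to 2046-03-01: counting 427 days back gives 2044-12-29.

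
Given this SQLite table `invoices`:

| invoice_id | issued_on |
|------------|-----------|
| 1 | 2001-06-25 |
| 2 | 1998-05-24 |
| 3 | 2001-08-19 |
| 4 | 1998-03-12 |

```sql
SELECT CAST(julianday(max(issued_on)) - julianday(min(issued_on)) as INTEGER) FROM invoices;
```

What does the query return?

MIN = 1998-03-12, MAX = 2001-08-19.
19 days remain in March 1998 after the 12th (31 − 12).
Full months from April 1998 through July 2001 contribute their day counts.
Then 19 days into August 2001.
Total: 19 + 30 + 31 + 30 + 31 + 31 + 30 + 31 + 30 + 31 + 31 + 28 + 31 + 30 + 31 + 30 + 31 + 31 + 30 + 31 + 30 + 31 + 31 + 29 + 31 + 30 + 31 + 30 + 31 + 31 + 30 + 31 + 30 + 31 + 31 + 28 + 31 + 30 + 31 + 30 + 31 + 19 = 1256.

1256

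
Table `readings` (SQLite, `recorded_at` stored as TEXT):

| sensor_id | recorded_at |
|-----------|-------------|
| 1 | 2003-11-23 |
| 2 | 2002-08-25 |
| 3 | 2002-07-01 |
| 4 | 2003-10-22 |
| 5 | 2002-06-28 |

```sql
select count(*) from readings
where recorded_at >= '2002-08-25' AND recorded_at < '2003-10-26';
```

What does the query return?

Rows in [2002-08-25, 2003-10-26): 2002-08-25, 2003-10-22 → 2 rows.

2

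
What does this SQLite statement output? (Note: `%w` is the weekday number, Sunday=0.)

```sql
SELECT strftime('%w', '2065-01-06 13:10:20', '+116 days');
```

6

First apply '+116 days': 2065-01-06 13:10:20 → 2065-05-02 13:10:20.
2065-05-02 is a Saturday; with Sunday=0 that is 6.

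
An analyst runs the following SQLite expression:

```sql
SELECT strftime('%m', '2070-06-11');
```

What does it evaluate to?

06

`%m` extracts the 2-digit month (01-12): 06.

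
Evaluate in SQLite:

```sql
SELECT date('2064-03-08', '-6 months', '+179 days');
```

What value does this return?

Adding -6 months to 2064-03-08 gives 2063-09-08.
Applying '+179 days' to 2063-09-08: counting 179 days forward gives 2064-03-05.

2064-03-05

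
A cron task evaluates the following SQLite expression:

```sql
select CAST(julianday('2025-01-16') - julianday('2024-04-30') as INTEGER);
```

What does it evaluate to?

261

0 days remain in April 2024 after the 30th (30 − 30).
Full months from May 2024 through December 2024 contribute their day counts.
Then 16 days into January 2025.
Total: 0 + 31 + 30 + 31 + 31 + 30 + 31 + 30 + 31 + 16 = 261.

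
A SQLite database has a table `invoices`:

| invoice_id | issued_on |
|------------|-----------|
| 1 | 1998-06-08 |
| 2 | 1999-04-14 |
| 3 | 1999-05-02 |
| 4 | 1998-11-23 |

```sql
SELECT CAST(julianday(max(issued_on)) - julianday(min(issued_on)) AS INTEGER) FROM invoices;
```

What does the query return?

328

MIN = 1998-06-08, MAX = 1999-05-02.
22 days remain in June 1998 after the 8th (30 − 8).
Full months from July 1998 through April 1999 contribute their day counts.
Then 2 days into May 1999.
Total: 22 + 31 + 31 + 30 + 31 + 30 + 31 + 31 + 28 + 31 + 30 + 2 = 328.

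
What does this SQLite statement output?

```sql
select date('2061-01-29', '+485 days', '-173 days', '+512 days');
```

Applying '+485 days' to 2061-01-29: counting 485 days forward gives 2062-05-29.
Applying '-173 days' to 2062-05-29: counting 173 days back gives 2061-12-07.
Applying '+512 days' to 2061-12-07: counting 512 days forward gives 2063-05-03.

2063-05-03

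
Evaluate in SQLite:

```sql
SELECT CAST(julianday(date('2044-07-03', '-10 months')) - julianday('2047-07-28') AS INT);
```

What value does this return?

Adding -10 months to 2044-07-03 gives 2043-09-03.
27 days remain in September 2043 after the 3rd (30 − 3).
Full months from October 2043 through June 2047 contribute their day counts.
Then 28 days into July 2047.
Total: 27 + 31 + 30 + 31 + 31 + 29 + 31 + 30 + 31 + 30 + 31 + 31 + 30 + 31 + 30 + 31 + 31 + 28 + 31 + 30 + 31 + 30 + 31 + 31 + 30 + 31 + 30 + 31 + 31 + 28 + 31 + 30 + 31 + 30 + 31 + 31 + 30 + 31 + 30 + 31 + 31 + 28 + 31 + 30 + 31 + 30 + 28 = 1424.
The subtraction is earlier − later, so the result is −1424 → -1424.

-1424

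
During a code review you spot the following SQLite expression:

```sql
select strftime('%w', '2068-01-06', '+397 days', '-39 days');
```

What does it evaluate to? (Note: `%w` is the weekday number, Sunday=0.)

First apply '+397 days', '-39 days': 2068-01-06 → 2068-12-29.
2068-12-29 is a Saturday; with Sunday=0 that is 6.

6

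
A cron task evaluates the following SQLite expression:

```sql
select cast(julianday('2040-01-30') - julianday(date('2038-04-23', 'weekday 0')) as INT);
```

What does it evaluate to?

`weekday 0` advances to the next Sunday; 2038-04-23 is a Friday, so it moves forward to 2038-04-25.
5 days remain in April 2038 after the 25th (30 − 25).
Full months from May 2038 through December 2039 contribute their day counts.
Then 30 days into January 2040.
Total: 5 + 31 + 30 + 31 + 31 + 30 + 31 + 30 + 31 + 31 + 28 + 31 + 30 + 31 + 30 + 31 + 31 + 30 + 31 + 30 + 31 + 30 = 645.

645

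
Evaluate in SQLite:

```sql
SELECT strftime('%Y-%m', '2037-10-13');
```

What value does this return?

`%Y-%m` extracts the year-month: 2037-10.

2037-10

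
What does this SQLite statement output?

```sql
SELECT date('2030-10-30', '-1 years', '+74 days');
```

Adding -1 year to 2030-10-30 gives 2029-10-30.
Applying '+74 days' to 2029-10-30: counting 74 days forward gives 2030-01-12.

2030-01-12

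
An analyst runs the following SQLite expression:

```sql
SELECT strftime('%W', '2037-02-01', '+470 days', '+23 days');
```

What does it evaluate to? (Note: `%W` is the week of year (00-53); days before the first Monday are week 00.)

23

First apply '+470 days', '+23 days': 2037-02-01 → 2038-06-09.
2038-06-09 is a Wednesday. SQLite's %W counts Mondays since the year started; the result is 23.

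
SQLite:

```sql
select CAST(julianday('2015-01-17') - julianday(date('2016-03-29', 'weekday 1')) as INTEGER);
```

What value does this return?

`weekday 1` advances to the next Monday; 2016-03-29 is a Tuesday, so it moves forward to 2016-04-04.
14 days remain in January 2015 after the 17th (31 − 17).
Full months from February 2015 through March 2016 contribute their day counts.
Then 4 days into April 2016.
Total: 14 + 28 + 31 + 30 + 31 + 30 + 31 + 31 + 30 + 31 + 30 + 31 + 31 + 29 + 31 + 4 = 443.
The subtraction is earlier − later, so the result is −443 → -443.

-443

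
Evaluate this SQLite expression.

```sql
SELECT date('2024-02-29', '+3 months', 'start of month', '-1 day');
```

2024-04-30

Adding +3 months to 2024-02-29 gives 2024-05-29.
`start of month` rewinds 2024-05-29 to 2024-05-01.
Going back 1 day from 2024-05-01 reaches 2024-04-30 (last day of April, 30 days).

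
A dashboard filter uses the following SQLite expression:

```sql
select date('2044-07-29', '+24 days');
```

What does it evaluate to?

2044-08-22

July 2044 has 31 days; 2 remain after the 29th, so 3 days reach 2044-08-01.
Advancing 21 more days within August lands on 2044-08-22.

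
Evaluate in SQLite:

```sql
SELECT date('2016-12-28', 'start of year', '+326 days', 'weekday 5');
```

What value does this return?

2016-11-25

`start of year` rewinds 2016-12-28 to 2016-01-01.
Applying '+326 days' to 2016-01-01: counting 326 days forward gives 2016-11-22.
`weekday 5` advances to the next Friday; 2016-11-22 is a Tuesday, so it moves forward to 2016-11-25.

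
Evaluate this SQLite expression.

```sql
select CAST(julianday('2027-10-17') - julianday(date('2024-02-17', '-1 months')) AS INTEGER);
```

1369

Adding -1 month to 2024-02-17 gives 2024-01-17.
14 days remain in January 2024 after the 17th (31 − 17).
Full months from February 2024 through September 2027 contribute their day counts.
Then 17 days into October 2027.
Total: 14 + 29 + 31 + 30 + 31 + 30 + 31 + 31 + 30 + 31 + 30 + 31 + 31 + 28 + 31 + 30 + 31 + 30 + 31 + 31 + 30 + 31 + 30 + 31 + 31 + 28 + 31 + 30 + 31 + 30 + 31 + 31 + 30 + 31 + 30 + 31 + 31 + 28 + 31 + 30 + 31 + 30 + 31 + 31 + 30 + 17 = 1369.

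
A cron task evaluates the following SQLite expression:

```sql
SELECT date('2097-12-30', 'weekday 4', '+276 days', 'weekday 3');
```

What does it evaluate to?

`weekday 4` advances to the next Thursday; 2097-12-30 is a Monday, so it moves forward to 2098-01-02.
Applying '+276 days' to 2098-01-02: counting 276 days forward gives 2098-10-05.
`weekday 3` advances to the next Wednesday; 2098-10-05 is a Sunday, so it moves forward to 2098-10-08.

2098-10-08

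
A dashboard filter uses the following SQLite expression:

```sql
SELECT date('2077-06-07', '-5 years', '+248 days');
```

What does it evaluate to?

Adding -5 years to 2077-06-07 gives 2072-06-07.
Applying '+248 days' to 2072-06-07: counting 248 days forward gives 2073-02-10.

2073-02-10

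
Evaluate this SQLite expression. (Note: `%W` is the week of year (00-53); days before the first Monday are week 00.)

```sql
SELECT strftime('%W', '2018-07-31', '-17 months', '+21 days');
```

12

First apply '-17 months', '+21 days': 2018-07-31 → 2017-03-24.
2017-03-24 is a Friday. SQLite's %W counts Mondays since the year started; the result is 12.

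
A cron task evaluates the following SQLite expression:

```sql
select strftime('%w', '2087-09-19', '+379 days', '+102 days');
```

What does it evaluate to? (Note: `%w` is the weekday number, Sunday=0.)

First apply '+379 days', '+102 days': 2087-09-19 → 2089-01-12.
2089-01-12 is a Wednesday; with Sunday=0 that is 3.

3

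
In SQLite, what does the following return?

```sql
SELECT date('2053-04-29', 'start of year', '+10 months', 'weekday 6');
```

`start of year` rewinds 2053-04-29 to 2053-01-01.
Adding +10 months to 2053-01-01 gives 2053-11-01.
`weekday 6` advances to the next Saturday; 2053-11-01 is already a Saturday, so it stays at 2053-11-01.

2053-11-01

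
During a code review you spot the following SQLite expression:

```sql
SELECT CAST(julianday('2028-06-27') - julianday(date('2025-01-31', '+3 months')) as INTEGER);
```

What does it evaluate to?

1153

Adding +3 months to 2025-01-31 targets 2025-04-31. April 2025 has only 30 days, so SQLite normalizes the 1-day overflow forward to 2025-05-01.
30 days remain in May 2025 after the 1st (31 − 1).
Full months from June 2025 through May 2028 contribute their day counts.
Then 27 days into June 2028.
Total: 30 + 30 + 31 + 31 + 30 + 31 + 30 + 31 + 31 + 28 + 31 + 30 + 31 + 30 + 31 + 31 + 30 + 31 + 30 + 31 + 31 + 28 + 31 + 30 + 31 + 30 + 31 + 31 + 30 + 31 + 30 + 31 + 31 + 29 + 31 + 30 + 31 + 27 = 1153.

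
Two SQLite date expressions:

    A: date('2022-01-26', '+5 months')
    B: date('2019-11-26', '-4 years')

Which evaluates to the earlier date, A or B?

A = 2022-06-26.
B = 2015-11-26.
B is earlier.

B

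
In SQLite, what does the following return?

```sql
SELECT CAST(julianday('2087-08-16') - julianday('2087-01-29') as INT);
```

199

2 days remain in January 2087 after the 29th (31 − 29).
Full months from February 2087 through July 2087 contribute their day counts.
Then 16 days into August 2087.
Total: 2 + 28 + 31 + 30 + 31 + 30 + 31 + 16 = 199.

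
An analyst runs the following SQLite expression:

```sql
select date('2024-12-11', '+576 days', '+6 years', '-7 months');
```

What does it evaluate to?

Applying '+576 days' to 2024-12-11: counting 576 days forward gives 2026-07-10.
Adding +6 years to 2026-07-10 gives 2032-07-10.
Adding -7 months to 2032-07-10 gives 2031-12-10.

2031-12-10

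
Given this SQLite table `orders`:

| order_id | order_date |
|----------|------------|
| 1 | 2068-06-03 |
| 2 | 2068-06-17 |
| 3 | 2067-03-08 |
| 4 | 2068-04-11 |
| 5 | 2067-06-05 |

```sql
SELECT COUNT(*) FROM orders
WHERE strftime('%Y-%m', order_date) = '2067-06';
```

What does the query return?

1

Rows with year-month 2067-06: 2067-06-05 → 1.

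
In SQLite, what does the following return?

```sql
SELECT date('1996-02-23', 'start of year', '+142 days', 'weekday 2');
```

`start of year` rewinds 1996-02-23 to 1996-01-01.
Applying '+142 days' to 1996-01-01: counting 142 days forward gives 1996-05-22.
`weekday 2` advances to the next Tuesday; 1996-05-22 is a Wednesday, so it moves forward to 1996-05-28.

1996-05-28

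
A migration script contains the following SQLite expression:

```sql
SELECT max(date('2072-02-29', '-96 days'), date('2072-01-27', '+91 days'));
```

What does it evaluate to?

date('2072-02-29', '-96 days') → 2071-11-25.
date('2072-01-27', '+91 days') → 2072-04-27.
Later of the two is 2072-04-27.

2072-04-27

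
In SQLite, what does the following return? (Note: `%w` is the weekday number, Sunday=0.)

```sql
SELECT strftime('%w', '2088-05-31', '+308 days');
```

First apply '+308 days': 2088-05-31 → 2089-04-04.
2089-04-04 is a Monday; with Sunday=0 that is 1.

1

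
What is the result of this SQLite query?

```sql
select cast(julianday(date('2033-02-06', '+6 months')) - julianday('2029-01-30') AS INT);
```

1649

Adding +6 months to 2033-02-06 gives 2033-08-06.
1 day remains in January 2029 after the 30th (31 − 30).
Full months from February 2029 through July 2033 contribute their day counts.
Then 6 days into August 2033.
Total: 1 + 28 + 31 + 30 + 31 + 30 + 31 + 31 + 30 + 31 + 30 + 31 + 31 + 28 + 31 + 30 + 31 + 30 + 31 + 31 + 30 + 31 + 30 + 31 + 31 + 28 + 31 + 30 + 31 + 30 + 31 + 31 + 30 + 31 + 30 + 31 + 31 + 29 + 31 + 30 + 31 + 30 + 31 + 31 + 30 + 31 + 30 + 31 + 31 + 28 + 31 + 30 + 31 + 30 + 31 + 6 = 1649.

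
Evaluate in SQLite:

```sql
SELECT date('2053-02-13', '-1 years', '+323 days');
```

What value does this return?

2053-01-01

Adding -1 year to 2053-02-13 gives 2052-02-13.
Applying '+323 days' to 2052-02-13: counting 323 days forward gives 2053-01-01.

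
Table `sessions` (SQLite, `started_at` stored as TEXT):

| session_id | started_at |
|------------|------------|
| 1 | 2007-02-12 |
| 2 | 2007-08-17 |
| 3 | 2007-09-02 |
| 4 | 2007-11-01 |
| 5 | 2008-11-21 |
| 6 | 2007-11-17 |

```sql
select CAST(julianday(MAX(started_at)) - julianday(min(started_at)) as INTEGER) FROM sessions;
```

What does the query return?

MIN = 2007-02-12, MAX = 2008-11-21.
16 days remain in February 2007 after the 12th (28 − 12).
Full months from March 2007 through October 2008 contribute their day counts.
Then 21 days into November 2008.
Total: 16 + 31 + 30 + 31 + 30 + 31 + 31 + 30 + 31 + 30 + 31 + 31 + 29 + 31 + 30 + 31 + 30 + 31 + 31 + 30 + 31 + 21 = 648.

648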